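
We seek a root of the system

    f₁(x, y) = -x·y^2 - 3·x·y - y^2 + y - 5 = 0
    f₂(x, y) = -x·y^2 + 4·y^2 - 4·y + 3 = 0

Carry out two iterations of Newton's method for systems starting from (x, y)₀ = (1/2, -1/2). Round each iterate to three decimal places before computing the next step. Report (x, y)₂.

At (1/2, -1/2): F = (-5.125, 5.875).
Jacobian J = [[-y^2 - 3·y, -2·x·y - 3·x - 2·y + 1], [-y^2, -2·x·y + 8·y - 4]].
At the point, J = [[1.250, 1.000], [-0.250, -7.500]] (det J = -9.125).
Solving J·Δ = −F gives Δ = (3.568, 0.664).
Then the next iterate is (x, y)₁ = (4.068, 0.164).
Round to (4.068, 0.164) and repeat: F = (-6.97376, 2.34217), J = [[-0.51890, -12.86630], [-0.02690, -4.02230]].
Δ = (-33.419, 0.806), so (x, y)₂ = (-29.351, 0.970).

(-29.351, 0.970)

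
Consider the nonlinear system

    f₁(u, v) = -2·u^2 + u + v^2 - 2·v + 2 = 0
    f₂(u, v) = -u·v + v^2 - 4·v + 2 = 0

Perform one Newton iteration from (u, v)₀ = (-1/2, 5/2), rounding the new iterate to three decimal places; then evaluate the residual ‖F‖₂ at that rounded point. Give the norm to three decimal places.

At (-1/2, 5/2): F = (2.250, -0.500).
Jacobian J = [[-4·u + 1, 2·v - 2], [-v, -u + 2·v - 4]].
At the point, J = [[3.000, 3.000], [-2.500, 1.500]] (det J = 12.000).
Solving J·Δ = −F gives Δ = (-0.406, -0.344).
Then the next iterate is (u, v)₁ = (-0.906, 2.156).
Re-evaluating at (-0.906, 2.156): F = (-0.21134, -0.02233), so ‖F‖₂ = 0.213.

0.213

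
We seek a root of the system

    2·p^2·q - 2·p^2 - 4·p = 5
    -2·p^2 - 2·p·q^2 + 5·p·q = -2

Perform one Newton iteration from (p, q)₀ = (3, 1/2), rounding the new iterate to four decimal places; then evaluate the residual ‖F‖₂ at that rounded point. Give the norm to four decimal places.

24.4819

At (3, 1/2): F = (-26.0000, -10.0000).
Jacobian J = [[4·p·q - 4·p - 4, 2·p^2], [-4·p - 2·q^2 + 5·q, -4·p·q + 5·p]].
At the point, J = [[-10.0000, 18.0000], [-10.0000, 9.0000]] (det J = 90.0000).
Solving J·Δ = −F gives Δ = (0.6000, 1.7778).
Then the next iterate is (p, q)₁ = (3.6000, 2.2778).
Re-evaluating at (3.6000, 2.2778): F = (13.720576, -20.275884), so ‖F‖₂ = 24.4819.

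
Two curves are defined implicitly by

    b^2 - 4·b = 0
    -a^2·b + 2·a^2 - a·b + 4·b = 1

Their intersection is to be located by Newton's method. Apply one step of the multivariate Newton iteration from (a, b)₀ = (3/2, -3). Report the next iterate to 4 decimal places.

(1.3181, -0.9000)

At (3/2, -3): F = (21.0000, 2.7500).
Jacobian J = [[0, 2·b - 4], [-2·a·b + 4·a - b, -a^2 - a + 4]].
At the point, J = [[0.0000, -10.0000], [18.0000, 0.2500]] (det J = 180.0000).
Solving J·Δ = −F gives Δ = (-0.1819, 2.1000).
Then the next iterate is (a, b)₁ = (1.3181, -0.9000).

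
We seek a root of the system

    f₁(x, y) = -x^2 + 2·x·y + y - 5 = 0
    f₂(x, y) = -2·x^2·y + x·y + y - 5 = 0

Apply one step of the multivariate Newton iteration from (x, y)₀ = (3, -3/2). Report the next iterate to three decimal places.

At (3, -3/2): F = (-24.500, 16.000).
Jacobian J = [[-2·x + 2·y, 2·x + 1], [-4·x·y + y, -2·x^2 + x + 1]].
At the point, J = [[-9.000, 7.000], [16.500, -14.000]] (det J = 10.500).
Solving J·Δ = −F gives Δ = (-22.000, -24.786).
Then the next iterate is (x, y)₁ = (-19.000, -26.286).

(-19.000, -26.286)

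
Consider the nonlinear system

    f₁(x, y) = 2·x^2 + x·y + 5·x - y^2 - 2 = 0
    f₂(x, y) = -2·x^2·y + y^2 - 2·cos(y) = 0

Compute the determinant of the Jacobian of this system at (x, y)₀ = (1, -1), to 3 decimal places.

-57.464

J = [[4·x + y + 5, x - 2·y], [-4·x·y, -2·x^2 + 2·y + 2·sin(y)]].
At the point, J = [[8.000, 3.000], [4.000, -5.68294]].
det J = -57.464.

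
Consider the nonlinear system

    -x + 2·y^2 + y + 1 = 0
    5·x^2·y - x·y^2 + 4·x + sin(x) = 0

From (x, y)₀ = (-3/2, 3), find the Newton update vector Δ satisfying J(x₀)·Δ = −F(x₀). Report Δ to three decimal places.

(0.075, -1.802)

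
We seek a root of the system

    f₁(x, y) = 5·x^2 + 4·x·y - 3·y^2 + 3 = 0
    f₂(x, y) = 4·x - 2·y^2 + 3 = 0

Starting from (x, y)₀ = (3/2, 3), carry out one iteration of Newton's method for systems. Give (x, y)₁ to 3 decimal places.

At (3/2, 3): F = (5.250, -9.000).
Jacobian J = [[10·x + 4·y, 4·x - 6·y], [4, -4·y]].
At the point, J = [[27.000, -12.000], [4.000, -12.000]] (det J = -276.000).
Solving J·Δ = −F gives Δ = (-0.620, -0.957).
Then the next iterate is (x, y)₁ = (0.880, 2.043).

(0.880, 2.043)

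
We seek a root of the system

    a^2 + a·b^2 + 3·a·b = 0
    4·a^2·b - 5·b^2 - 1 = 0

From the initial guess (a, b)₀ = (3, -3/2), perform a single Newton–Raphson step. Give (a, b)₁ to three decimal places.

At (3, -3/2): F = (2.250, -66.250).
Jacobian J = [[2·a + b^2 + 3·b, 2·a·b + 3·a], [8·a·b, 4·a^2 - 10·b]].
At the point, J = [[3.750, 0.000], [-36.000, 51.000]] (det J = 191.250).
Solving J·Δ = −F gives Δ = (-0.600, 0.875).
Then the next iterate is (a, b)₁ = (2.400, -0.625).

(2.400, -0.625)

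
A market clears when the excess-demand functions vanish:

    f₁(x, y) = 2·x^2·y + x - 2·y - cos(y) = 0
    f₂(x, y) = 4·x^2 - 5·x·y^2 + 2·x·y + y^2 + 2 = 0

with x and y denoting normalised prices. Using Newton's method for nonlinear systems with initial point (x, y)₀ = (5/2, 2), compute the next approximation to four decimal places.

At (5/2, 2): F = (23.916147, -9.0000).
Jacobian J = [[4·x·y + 1, 2·x^2 + sin(y) - 2], [8·x - 5·y^2 + 2·y, -10·x·y + 2·x + 2·y]].
At the point, J = [[21.0000, 11.409297], [4.0000, -41.0000]] (det J = -906.637190).
Solving J·Δ = −F gives Δ = (-0.9683, -0.3140).
Then the next iterate is (x, y)₁ = (1.5317, 1.6860).

(1.5317, 1.6860)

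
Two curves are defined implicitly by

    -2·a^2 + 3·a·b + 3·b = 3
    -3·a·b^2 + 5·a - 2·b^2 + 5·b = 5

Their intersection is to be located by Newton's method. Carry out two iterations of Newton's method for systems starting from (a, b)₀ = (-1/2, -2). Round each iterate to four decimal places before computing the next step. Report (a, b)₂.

(0.1555, 1.0044)

At (-1/2, -2): F = (-6.5000, -19.5000).
Jacobian J = [[-4·a + 3·b, 3·a + 3], [-3·b^2 + 5, -6·a·b - 4·b + 5]].
At the point, J = [[-4.0000, 1.5000], [-7.0000, 7.0000]] (det J = -17.5000).
Solving J·Δ = −F gives Δ = (-0.9286, 1.8571).
Then the next iterate is (a, b)₁ = (-1.4286, -0.1429).
Round to (-1.4286, -0.1429) and repeat: F = (-6.898055, -12.810823), J = [[5.2857, -1.2858], [4.938739, 4.346718]].
Δ = (1.5841, 1.1473), so (a, b)₂ = (0.1555, 1.0044).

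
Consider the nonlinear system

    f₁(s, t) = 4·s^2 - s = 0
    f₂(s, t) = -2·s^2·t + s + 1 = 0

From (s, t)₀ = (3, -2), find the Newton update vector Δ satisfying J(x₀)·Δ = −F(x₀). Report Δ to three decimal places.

(-1.435, 0.229)

At (3, -2): F = (33.000, 40.000).
Jacobian J = [[8·s - 1, 0], [-4·s·t + 1, -2·s^2]].
At the point, J = [[23.000, 0.000], [25.000, -18.000]] (det J = -414.000).
Solving J·Δ = −F gives Δ = (-1.435, 0.229).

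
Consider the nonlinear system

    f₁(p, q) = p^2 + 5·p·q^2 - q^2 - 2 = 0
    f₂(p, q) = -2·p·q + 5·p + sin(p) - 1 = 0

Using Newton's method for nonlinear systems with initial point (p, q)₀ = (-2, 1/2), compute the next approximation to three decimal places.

At (-2, 1/2): F = (-0.750, -9.90930).
Jacobian J = [[2·p + 5·q^2, 10·p·q - 2·q], [-2·q + cos(p) + 5, -2·p]].
At the point, J = [[-2.750, -11.000], [3.58385, 4.000]] (det J = 28.42238).
Solving J·Δ = −F gives Δ = (3.941, -1.053).
Then the next iterate is (p, q)₁ = (1.941, -0.553).

(1.941, -0.553)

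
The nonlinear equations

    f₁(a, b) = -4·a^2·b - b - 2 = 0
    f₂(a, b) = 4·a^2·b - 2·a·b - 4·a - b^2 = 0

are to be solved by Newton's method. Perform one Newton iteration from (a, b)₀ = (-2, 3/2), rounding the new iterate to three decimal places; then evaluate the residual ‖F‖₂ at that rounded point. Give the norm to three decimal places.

10.830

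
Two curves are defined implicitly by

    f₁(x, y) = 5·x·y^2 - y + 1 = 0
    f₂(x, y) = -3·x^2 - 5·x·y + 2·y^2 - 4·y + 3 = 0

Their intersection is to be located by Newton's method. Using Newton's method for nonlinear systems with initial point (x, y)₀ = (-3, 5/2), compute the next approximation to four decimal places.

(-2.2700, 1.5469)

At (-3, 5/2): F = (-95.2500, 16.0000).
Jacobian J = [[5·y^2, 10·x·y - 1], [-6·x - 5·y, -5·x + 4·y - 4]].
At the point, J = [[31.2500, -76.0000], [5.5000, 21.0000]] (det J = 1074.2500).
Solving J·Δ = −F gives Δ = (0.7300, -0.9531).
Then the next iterate is (x, y)₁ = (-2.2700, 1.5469).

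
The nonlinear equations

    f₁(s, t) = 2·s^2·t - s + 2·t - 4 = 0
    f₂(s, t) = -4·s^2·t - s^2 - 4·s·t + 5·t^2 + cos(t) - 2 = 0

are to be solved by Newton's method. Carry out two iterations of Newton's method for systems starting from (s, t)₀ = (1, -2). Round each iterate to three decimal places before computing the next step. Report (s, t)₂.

At (1, -2): F = (-13.000, 32.58385).
Jacobian J = [[4·s·t - 1, 2·s^2 + 2], [-8·s·t - 2·s - 4·t, -4·s^2 - 4·s + 10·t - sin(t)]].
At the point, J = [[-9.000, 4.000], [22.000, -27.09070]] (det J = 155.81632).
Solving J·Δ = −F gives Δ = (-1.424, 0.047).
Then the next iterate is (s, t)₁ = (-0.424, -1.953).
Round to (-0.424, -1.953) and repeat: F = (-8.18421, 14.61043), J = [[2.31229, 2.35955], [2.03542, -17.62526]].
Δ = (2.410, 1.107), so (s, t)₂ = (1.986, -0.846).

(1.986, -0.846)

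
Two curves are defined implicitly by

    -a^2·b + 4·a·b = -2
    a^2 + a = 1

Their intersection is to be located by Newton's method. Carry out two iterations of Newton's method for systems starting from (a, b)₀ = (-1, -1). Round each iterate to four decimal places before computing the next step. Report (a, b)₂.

(-1.6667, 0.5222)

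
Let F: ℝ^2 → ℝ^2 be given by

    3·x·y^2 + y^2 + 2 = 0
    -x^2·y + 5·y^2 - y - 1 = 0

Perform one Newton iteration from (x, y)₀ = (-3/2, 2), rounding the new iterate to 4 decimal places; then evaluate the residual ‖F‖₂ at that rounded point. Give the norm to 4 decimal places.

At (-3/2, 2): F = (-12.0000, 12.5000).
Jacobian J = [[3·y^2, 6·x·y + 2·y], [-2·x·y, -x^2 + 10·y - 1]].
At the point, J = [[12.0000, -14.0000], [6.0000, 16.7500]] (det J = 285.0000).
Solving J·Δ = −F gives Δ = (0.0912, -0.7789).
Then the next iterate is (x, y)₁ = (-1.4088, 1.2211).
Re-evaluating at (-1.4088, 1.2211): F = (-2.810837, 2.810788), so ‖F‖₂ = 3.9751.

3.9751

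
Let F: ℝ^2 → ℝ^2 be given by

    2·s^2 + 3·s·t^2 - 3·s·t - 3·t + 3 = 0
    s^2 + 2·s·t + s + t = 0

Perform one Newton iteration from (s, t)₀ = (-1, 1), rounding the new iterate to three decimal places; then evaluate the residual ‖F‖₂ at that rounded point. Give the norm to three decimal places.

At (-1, 1): F = (2.000, -1.000).
Jacobian J = [[4·s + 3·t^2 - 3·t, 6·s·t - 3·s - 3], [2·s + 2·t + 1, 2·s + 1]].
At the point, J = [[-4.000, -6.000], [1.000, -1.000]] (det J = 10.000).
Solving J·Δ = −F gives Δ = (0.800, -0.200).
Then the next iterate is (s, t)₁ = (-0.200, 0.800).
Re-evaluating at (-0.200, 0.800): F = (0.776, 0.320), so ‖F‖₂ = 0.839.

0.839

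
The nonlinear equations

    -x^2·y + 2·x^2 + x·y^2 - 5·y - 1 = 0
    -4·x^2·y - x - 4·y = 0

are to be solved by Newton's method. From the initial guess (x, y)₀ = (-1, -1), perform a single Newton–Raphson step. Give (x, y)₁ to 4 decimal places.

(2.0000, -3.2500)

At (-1, -1): F = (6.0000, 9.0000).
Jacobian J = [[-2·x·y + 4·x + y^2, -x^2 + 2·x·y - 5], [-8·x·y - 1, -4·x^2 - 4]].
At the point, J = [[-5.0000, -4.0000], [-9.0000, -8.0000]] (det J = 4.0000).
Solving J·Δ = −F gives Δ = (3.0000, -2.2500).
Then the next iterate is (x, y)₁ = (2.0000, -3.2500).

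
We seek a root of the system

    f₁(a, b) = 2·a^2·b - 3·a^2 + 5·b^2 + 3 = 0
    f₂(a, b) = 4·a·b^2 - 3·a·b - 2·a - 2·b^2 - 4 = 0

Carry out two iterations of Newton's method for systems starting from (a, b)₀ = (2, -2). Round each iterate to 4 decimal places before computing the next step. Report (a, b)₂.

At (2, -2): F = (-5.0000, 28.0000).
Jacobian J = [[4·a·b - 6·a, 2·a^2 + 10·b], [4·b^2 - 3·b - 2, 8·a·b - 3·a - 4·b]].
At the point, J = [[-28.0000, -12.0000], [20.0000, -30.0000]] (det J = 1080.0000).
Solving J·Δ = −F gives Δ = (-0.4500, 0.6333).
Then the next iterate is (a, b)₁ = (1.5500, -1.3667).
Round to (1.5500, -1.3667) and repeat: F = (-1.435149, 7.100204), J = [[-17.773540, -8.8620], [9.571576, -16.130280]].
Δ = (-0.2317, 0.3027), so (a, b)₂ = (1.3183, -1.0640).

(1.3183, -1.0640)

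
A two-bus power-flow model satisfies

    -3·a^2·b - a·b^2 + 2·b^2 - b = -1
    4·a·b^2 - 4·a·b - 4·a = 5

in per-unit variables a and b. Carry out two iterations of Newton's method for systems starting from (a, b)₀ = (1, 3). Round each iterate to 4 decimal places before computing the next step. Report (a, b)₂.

(0.8274, 2.1849)

At (1, 3): F = (-2.0000, 15.0000).
Jacobian J = [[-6·a·b - b^2, -3·a^2 - 2·a·b + 4·b - 1], [4·b^2 - 4·b - 4, 8·a·b - 4·a]].
At the point, J = [[-27.0000, 2.0000], [20.0000, 20.0000]] (det J = -580.0000).
Solving J·Δ = −F gives Δ = (-0.1207, -0.6293).
Then the next iterate is (a, b)₁ = (0.8793, 2.3707).
Round to (0.8793, 2.3707) and repeat: F = (-0.570973, 2.912006), J = [[-18.127558, 1.994182], [8.998074, 13.159252]].
Δ = (-0.0519, -0.1858), so (a, b)₂ = (0.8274, 2.1849).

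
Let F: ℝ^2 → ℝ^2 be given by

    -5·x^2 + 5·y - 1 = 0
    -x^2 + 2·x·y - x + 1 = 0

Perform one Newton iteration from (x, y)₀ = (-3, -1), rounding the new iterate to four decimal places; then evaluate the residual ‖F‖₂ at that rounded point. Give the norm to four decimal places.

11.9241

At (-3, -1): F = (-51.0000, 1.0000).
Jacobian J = [[-10·x, 5], [-2·x + 2·y - 1, 2·x]].
At the point, J = [[30.0000, 5.0000], [3.0000, -6.0000]] (det J = -195.0000).
Solving J·Δ = −F gives Δ = (1.5436, 0.9385).
Then the next iterate is (x, y)₁ = (-1.4564, -0.0615).
Re-evaluating at (-1.4564, -0.0615): F = (-11.913005, 0.514436), so ‖F‖₂ = 11.9241.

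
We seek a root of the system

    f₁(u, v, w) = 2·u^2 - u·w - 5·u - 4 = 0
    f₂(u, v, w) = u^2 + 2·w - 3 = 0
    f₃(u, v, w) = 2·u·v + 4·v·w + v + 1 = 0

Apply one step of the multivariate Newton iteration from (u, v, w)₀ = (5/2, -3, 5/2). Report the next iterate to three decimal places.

(2.493, -3.146, -1.607)

At (5/2, -3, 5/2): F = (-10.250, 8.250, -47.000).
Jacobian J = [[4·u - w - 5, 0, -u], [2·u, 0, 2], [2·v, 2·u + 4·w + 1, 4·v]].
At the point, J = [[2.500, 0.000, -2.500], [5.000, 0.000, 2.000], [-6.000, 16.000, -12.000]] (det J = -280.000).
Solving J·Δ = −F gives Δ = (-0.007, -0.146, -4.107).
Then the next iterate is (u, v, w)₁ = (2.493, -3.146, -1.607).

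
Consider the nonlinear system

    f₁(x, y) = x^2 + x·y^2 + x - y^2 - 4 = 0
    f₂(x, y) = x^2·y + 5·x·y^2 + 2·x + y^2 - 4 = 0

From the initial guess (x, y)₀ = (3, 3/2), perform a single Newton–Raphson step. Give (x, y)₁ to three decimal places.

(1.975, 0.997)

At (3, 3/2): F = (12.500, 51.500).
Jacobian J = [[2·x + y^2 + 1, 2·x·y - 2·y], [2·x·y + 5·y^2 + 2, x^2 + 10·x·y + 2·y]].
At the point, J = [[9.250, 6.000], [22.250, 57.000]] (det J = 393.750).
Solving J·Δ = −F gives Δ = (-1.025, -0.503).
Then the next iterate is (x, y)₁ = (1.975, 0.997).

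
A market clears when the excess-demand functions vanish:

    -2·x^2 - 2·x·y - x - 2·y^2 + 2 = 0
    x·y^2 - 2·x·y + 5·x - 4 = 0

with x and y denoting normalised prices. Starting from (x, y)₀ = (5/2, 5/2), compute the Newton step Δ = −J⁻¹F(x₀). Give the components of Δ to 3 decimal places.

(-4.214, 1.962)

At (5/2, 5/2): F = (-38.000, 11.625).
Jacobian J = [[-4·x - 2·y - 1, -2·x - 4·y], [y^2 - 2·y + 5, 2·x·y - 2·x]].
At the point, J = [[-16.000, -15.000], [6.250, 7.500]] (det J = -26.250).
Solving J·Δ = −F gives Δ = (-4.214, 1.962).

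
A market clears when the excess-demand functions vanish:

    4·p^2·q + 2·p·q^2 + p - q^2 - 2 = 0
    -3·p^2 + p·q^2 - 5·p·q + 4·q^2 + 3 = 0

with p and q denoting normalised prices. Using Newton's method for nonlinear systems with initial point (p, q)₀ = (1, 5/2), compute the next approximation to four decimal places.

(0.8254, 1.4555)

At (1, 5/2): F = (15.2500, 18.7500).
Jacobian J = [[8·p·q + 2·q^2 + 1, 4·p^2 + 4·p·q - 2·q], [-6·p + q^2 - 5·q, 2·p·q - 5·p + 8·q]].
At the point, J = [[33.5000, 9.0000], [-12.2500, 20.0000]] (det J = 780.2500).
Solving J·Δ = −F gives Δ = (-0.1746, -1.0445).
Then the next iterate is (p, q)₁ = (0.8254, 1.4555).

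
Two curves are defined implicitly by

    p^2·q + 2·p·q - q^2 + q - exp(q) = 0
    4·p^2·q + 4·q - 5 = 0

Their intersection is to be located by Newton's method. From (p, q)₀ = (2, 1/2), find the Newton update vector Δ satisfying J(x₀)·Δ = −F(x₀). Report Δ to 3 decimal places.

At (2, 1/2): F = (2.60128, 5.000).
Jacobian J = [[2·p·q + 2·q, p^2 + 2·p - 2·q - exp(q) + 1], [8·p·q, 4·p^2 + 4]].
At the point, J = [[3.000, 6.35128], [8.000, 20.000]] (det J = 9.18977).
Solving J·Δ = −F gives Δ = (-2.206, 0.632).

(-2.206, 0.632)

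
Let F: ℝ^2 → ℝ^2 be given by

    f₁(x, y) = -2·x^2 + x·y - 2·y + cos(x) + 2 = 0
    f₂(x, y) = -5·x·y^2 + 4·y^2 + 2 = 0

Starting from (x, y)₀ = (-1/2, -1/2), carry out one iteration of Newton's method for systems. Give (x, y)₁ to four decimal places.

At (-1/2, -1/2): F = (3.627583, 3.6250).
Jacobian J = [[-4·x + y - sin(x), x - 2], [-5·y^2, -10·x·y + 8·y]].
At the point, J = [[1.979426, -2.5000], [-1.2500, -6.5000]] (det J = -15.991266).
Solving J·Δ = −F gives Δ = (-0.9078, 0.7323).
Then the next iterate is (x, y)₁ = (-1.4078, 0.2323).

(-1.4078, 0.2323)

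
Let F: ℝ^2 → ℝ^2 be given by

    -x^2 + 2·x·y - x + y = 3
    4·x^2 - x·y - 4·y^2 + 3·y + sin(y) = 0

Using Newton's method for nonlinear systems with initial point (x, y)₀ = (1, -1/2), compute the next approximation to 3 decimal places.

(0.071, 0.428)

At (1, -1/2): F = (-6.500, 1.52057).
Jacobian J = [[-2·x + 2·y - 1, 2·x + 1], [8·x - y, -x - 8·y + cos(y) + 3]].
At the point, J = [[-4.000, 3.000], [8.500, 6.87758]] (det J = -53.01033).
Solving J·Δ = −F gives Δ = (-0.929, 0.928).
Then the next iterate is (x, y)₁ = (0.071, 0.428).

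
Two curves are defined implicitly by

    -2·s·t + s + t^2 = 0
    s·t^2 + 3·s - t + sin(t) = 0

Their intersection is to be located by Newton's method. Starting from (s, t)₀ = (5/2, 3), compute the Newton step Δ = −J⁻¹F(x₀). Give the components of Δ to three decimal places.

(-0.943, -1.216)

At (5/2, 3): F = (-3.500, 27.14112).
Jacobian J = [[-2·t + 1, -2·s + 2·t], [t^2 + 3, 2·s·t + cos(t) - 1]].
At the point, J = [[-5.000, 1.000], [12.000, 13.01001]] (det J = -77.05004).
Solving J·Δ = −F gives Δ = (-0.943, -1.216).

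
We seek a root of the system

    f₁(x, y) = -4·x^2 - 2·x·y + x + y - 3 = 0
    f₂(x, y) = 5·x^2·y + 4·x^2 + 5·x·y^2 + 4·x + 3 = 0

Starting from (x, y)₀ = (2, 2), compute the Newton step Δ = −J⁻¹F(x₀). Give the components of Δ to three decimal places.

At (2, 2): F = (-23.000, 107.000).
Jacobian J = [[-8·x - 2·y + 1, -2·x + 1], [10·x·y + 8·x + 5·y^2 + 4, 5·x^2 + 10·x·y]].
At the point, J = [[-19.000, -3.000], [80.000, 60.000]] (det J = -900.000).
Solving J·Δ = −F gives Δ = (-1.177, -0.214).

(-1.177, -0.214)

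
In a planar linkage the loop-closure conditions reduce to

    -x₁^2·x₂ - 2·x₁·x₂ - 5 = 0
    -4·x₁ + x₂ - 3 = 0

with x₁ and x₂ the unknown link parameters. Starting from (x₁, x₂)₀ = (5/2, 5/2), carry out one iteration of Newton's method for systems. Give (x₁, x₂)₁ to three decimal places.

(0.080, 3.320)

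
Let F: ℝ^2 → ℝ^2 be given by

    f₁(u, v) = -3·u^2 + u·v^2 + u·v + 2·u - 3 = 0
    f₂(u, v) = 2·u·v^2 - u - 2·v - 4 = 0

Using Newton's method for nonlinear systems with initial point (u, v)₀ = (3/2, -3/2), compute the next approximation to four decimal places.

(0.5584, -1.4132)

At (3/2, -3/2): F = (-5.6250, 4.2500).
Jacobian J = [[-6·u + v^2 + v + 2, 2·u·v + u], [2·v^2 - 1, 4·u·v - 2]].
At the point, J = [[-6.2500, -3.0000], [3.5000, -11.0000]] (det J = 79.2500).
Solving J·Δ = −F gives Δ = (-0.9416, 0.0868).
Then the next iterate is (u, v)₁ = (0.5584, -1.4132).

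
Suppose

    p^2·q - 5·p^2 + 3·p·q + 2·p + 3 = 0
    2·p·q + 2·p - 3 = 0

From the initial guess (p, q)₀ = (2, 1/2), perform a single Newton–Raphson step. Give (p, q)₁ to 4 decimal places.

At (2, 1/2): F = (-8.0000, 3.0000).
Jacobian J = [[2·p·q - 10·p + 3·q + 2, p^2 + 3·p], [2·q + 2, 2·p]].
At the point, J = [[-14.5000, 10.0000], [3.0000, 4.0000]] (det J = -88.0000).
Solving J·Δ = −F gives Δ = (-0.7045, -0.2216).
Then the next iterate is (p, q)₁ = (1.2955, 0.2784).

(1.2955, 0.2784)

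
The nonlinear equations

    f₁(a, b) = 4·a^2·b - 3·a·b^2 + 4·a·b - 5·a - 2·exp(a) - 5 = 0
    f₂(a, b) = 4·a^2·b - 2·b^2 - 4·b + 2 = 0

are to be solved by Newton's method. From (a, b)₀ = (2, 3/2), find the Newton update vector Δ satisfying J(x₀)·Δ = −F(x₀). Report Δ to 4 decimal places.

At (2, 3/2): F = (-7.278112, 15.5000).
Jacobian J = [[8·a·b - 3·b^2 + 4·b - 2·exp(a) - 5, 4·a^2 - 6·a·b + 4·a], [8·a·b, 4·a^2 - 4·b - 4]].
At the point, J = [[3.471888, 6.0000], [24.0000, 6.0000]] (det J = -123.168673).
Solving J·Δ = −F gives Δ = (-1.1096, 1.8551).

(-1.1096, 1.8551)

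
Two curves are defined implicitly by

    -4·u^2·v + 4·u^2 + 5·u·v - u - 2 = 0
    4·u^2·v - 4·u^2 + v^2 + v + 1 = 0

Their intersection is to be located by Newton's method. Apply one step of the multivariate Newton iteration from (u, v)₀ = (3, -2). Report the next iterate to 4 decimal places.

(2.5928, 0.2934)

At (3, -2): F = (73.0000, -105.0000).
Jacobian J = [[-8·u·v + 8·u + 5·v - 1, -4·u^2 + 5·u], [8·u·v - 8·u, 4·u^2 + 2·v + 1]].
At the point, J = [[61.0000, -21.0000], [-72.0000, 33.0000]] (det J = 501.0000).
Solving J·Δ = −F gives Δ = (-0.4072, 2.2934).
Then the next iterate is (u, v)₁ = (2.5928, 0.2934).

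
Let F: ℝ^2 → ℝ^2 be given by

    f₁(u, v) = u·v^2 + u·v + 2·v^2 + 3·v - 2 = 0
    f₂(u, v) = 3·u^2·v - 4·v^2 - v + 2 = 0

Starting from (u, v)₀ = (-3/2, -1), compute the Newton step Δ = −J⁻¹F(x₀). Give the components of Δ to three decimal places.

At (-3/2, -1): F = (-3.000, -7.750).
Jacobian J = [[v^2 + v, 2·u·v + u + 4·v + 3], [6·u·v, 3·u^2 - 8·v - 1]].
At the point, J = [[0.000, 0.500], [9.000, 13.750]] (det J = -4.500).
Solving J·Δ = −F gives Δ = (-8.306, 6.000).

(-8.306, 6.000)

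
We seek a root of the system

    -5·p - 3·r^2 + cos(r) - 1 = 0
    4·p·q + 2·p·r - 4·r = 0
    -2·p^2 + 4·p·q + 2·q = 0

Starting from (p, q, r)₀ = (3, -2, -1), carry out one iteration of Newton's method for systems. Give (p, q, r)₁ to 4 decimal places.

(0.8122, -1.8397, 0.0993)

At (3, -2, -1): F = (-18.459698, -26.0000, -46.0000).
Jacobian J = [[-5, 0, -6·r - sin(r)], [4·q + 2·r, 4·p, 2·p - 4], [-4·p + 4·q, 4·p + 2, 0]].
At the point, J = [[-5.0000, 0.0000, 6.841471], [-10.0000, 12.0000, 2.0000], [-20.0000, 14.0000, 0.0000]] (det J = 824.147098).
Solving J·Δ = −F gives Δ = (-2.1878, 0.1603, 1.0993).
Then the next iterate is (p, q, r)₁ = (0.8122, -1.8397, 0.0993).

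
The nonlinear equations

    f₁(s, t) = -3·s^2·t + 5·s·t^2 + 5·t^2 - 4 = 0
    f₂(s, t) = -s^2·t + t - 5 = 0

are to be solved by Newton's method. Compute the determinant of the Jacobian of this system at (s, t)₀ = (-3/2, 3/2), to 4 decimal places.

33.1875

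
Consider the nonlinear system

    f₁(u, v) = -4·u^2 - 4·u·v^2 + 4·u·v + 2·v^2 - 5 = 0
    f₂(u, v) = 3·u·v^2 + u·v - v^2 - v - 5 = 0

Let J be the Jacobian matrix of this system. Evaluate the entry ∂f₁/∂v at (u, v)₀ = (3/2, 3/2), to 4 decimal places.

∂f₁/∂v = -8·u·v + 4·u + 4·v.
At (3/2, 3/2) this is -6.0000.

-6.0000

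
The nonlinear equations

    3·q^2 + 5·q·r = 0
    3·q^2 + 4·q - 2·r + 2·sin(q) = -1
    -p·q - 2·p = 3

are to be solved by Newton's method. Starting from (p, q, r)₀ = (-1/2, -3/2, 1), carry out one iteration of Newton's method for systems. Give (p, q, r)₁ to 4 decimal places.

At (-1/2, -3/2, 1): F = (-0.7500, -2.244990, -2.7500).
Jacobian J = [[0, 6·q + 5·r, 5·q], [0, 6·q + 2·cos(q) + 4, -2], [-q - 2, -p, 0]].
At the point, J = [[0.0000, -4.0000, -7.5000], [0.0000, -4.858526, -2.0000], [-0.5000, 0.5000, 0.0000]] (det J = 14.219471).
Solving J·Δ = −F gives Δ = (-6.0393, -0.5393, 0.1876).
Then the next iterate is (p, q, r)₁ = (-6.5393, -2.0393, 1.1876).

(-6.5393, -2.0393, 1.1876)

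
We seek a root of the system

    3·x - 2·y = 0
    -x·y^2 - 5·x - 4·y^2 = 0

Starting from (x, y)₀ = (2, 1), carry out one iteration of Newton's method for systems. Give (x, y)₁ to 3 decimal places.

(0.333, 0.500)

At (2, 1): F = (4.000, -16.000).
Jacobian J = [[3, -2], [-y^2 - 5, -2·x·y - 8·y]].
At the point, J = [[3.000, -2.000], [-6.000, -12.000]] (det J = -48.000).
Solving J·Δ = −F gives Δ = (-1.667, -0.500).
Then the next iterate is (x, y)₁ = (0.333, 0.500).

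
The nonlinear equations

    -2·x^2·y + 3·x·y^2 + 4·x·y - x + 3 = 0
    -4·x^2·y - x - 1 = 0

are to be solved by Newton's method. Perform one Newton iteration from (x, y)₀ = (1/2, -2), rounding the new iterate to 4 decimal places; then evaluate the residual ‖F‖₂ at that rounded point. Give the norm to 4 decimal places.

At (1/2, -2): F = (5.5000, 0.5000).
Jacobian J = [[-4·x·y + 3·y^2 + 4·y - 1, -2·x^2 + 6·x·y + 4·x], [-8·x·y - 1, -4·x^2]].
At the point, J = [[7.0000, -4.5000], [7.0000, -1.0000]] (det J = 24.5000).
Solving J·Δ = −F gives Δ = (0.1327, 1.4286).
Then the next iterate is (x, y)₁ = (0.6327, -0.5714).
Re-evaluating at (0.6327, -0.5714): F = (1.998400, -0.717753), so ‖F‖₂ = 2.1234.

2.1234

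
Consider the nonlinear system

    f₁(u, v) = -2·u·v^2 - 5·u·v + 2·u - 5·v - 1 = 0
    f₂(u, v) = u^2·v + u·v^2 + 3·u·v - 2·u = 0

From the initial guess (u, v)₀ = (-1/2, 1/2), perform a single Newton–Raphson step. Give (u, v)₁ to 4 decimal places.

At (-1/2, 1/2): F = (-3.0000, 0.2500).
Jacobian J = [[-2·v^2 - 5·v + 2, -4·u·v - 5·u - 5], [2·u·v + v^2 + 3·v - 2, u^2 + 2·u·v + 3·u]].
At the point, J = [[-1.0000, -1.5000], [-0.7500, -1.7500]] (det J = 0.6250).
Solving J·Δ = −F gives Δ = (-9.0000, 4.0000).
Then the next iterate is (u, v)₁ = (-9.5000, 4.5000).

(-9.5000, 4.5000)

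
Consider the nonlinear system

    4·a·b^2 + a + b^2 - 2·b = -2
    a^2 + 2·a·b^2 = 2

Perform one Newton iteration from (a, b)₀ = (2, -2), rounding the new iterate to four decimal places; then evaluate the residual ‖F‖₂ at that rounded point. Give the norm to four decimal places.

At (2, -2): F = (44.0000, 18.0000).
Jacobian J = [[4·b^2 + 1, 8·a·b + 2·b - 2], [2·a + 2·b^2, 4·a·b]].
At the point, J = [[17.0000, -38.0000], [12.0000, -16.0000]] (det J = 184.0000).
Solving J·Δ = −F gives Δ = (0.1087, 1.2065).
Then the next iterate is (a, b)₁ = (2.1087, -0.7935).
Re-evaluating at (2.1087, -0.7935): F = (11.636249, 5.102069), so ‖F‖₂ = 12.7056.

12.7056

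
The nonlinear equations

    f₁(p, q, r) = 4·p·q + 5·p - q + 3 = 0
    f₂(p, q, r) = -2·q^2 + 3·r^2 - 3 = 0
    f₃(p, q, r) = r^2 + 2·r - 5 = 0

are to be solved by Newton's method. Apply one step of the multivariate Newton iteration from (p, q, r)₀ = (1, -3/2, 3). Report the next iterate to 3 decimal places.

(6.000, -1.000, 1.750)

At (1, -3/2, 3): F = (3.500, 19.500, 10.000).
Jacobian J = [[4·q + 5, 4·p - 1, 0], [0, -4·q, 6·r], [0, 0, 2·r + 2]].
At the point, J = [[-1.000, 3.000, 0.000], [0.000, 6.000, 18.000], [0.000, 0.000, 8.000]] (det J = -48.000).
Solving J·Δ = −F gives Δ = (5.000, 0.500, -1.250).
Then the next iterate is (p, q, r)₁ = (6.000, -1.000, 1.750).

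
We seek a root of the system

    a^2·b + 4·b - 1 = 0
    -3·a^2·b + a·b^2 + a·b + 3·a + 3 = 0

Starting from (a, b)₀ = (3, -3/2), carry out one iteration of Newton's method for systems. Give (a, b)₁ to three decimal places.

At (3, -3/2): F = (-20.500, 54.750).
Jacobian J = [[2·a·b, a^2 + 4], [-6·a·b + b^2 + b + 3, -3·a^2 + 2·a·b + a]].
At the point, J = [[-9.000, 13.000], [30.750, -33.000]] (det J = -102.750).
Solving J·Δ = −F gives Δ = (-0.343, 1.339).
Then the next iterate is (a, b)₁ = (2.657, -0.161).

(2.657, -0.161)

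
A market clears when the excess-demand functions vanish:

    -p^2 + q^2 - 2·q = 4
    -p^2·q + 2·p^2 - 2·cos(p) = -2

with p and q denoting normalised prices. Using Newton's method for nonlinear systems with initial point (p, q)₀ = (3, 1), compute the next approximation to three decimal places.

(0.667, 0.813)

At (3, 1): F = (-14.000, 12.97998).
Jacobian J = [[-2·p, 2·q - 2], [-2·p·q + 4·p + 2·sin(p), -p^2]].
At the point, J = [[-6.000, 0.000], [6.28224, -9.000]] (det J = 54.000).
Solving J·Δ = −F gives Δ = (-2.333, -0.187).
Then the next iterate is (p, q)₁ = (0.667, 0.813).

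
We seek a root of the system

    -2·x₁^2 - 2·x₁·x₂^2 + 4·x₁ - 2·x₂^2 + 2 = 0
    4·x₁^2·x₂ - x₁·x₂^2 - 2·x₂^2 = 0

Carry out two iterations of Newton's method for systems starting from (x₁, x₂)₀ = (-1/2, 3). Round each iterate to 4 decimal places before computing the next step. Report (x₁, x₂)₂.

(-0.4721, 0.3919)

At (-1/2, 3): F = (-9.5000, -10.5000).
Jacobian J = [[-4·x₁ - 2·x₂^2 + 4, -4·x₁·x₂ - 4·x₂], [8·x₁·x₂ - x₂^2, 4·x₁^2 - 2·x₁·x₂ - 4·x₂]].
At the point, J = [[-12.0000, -6.0000], [-21.0000, -8.0000]] (det J = -30.0000).
Solving J·Δ = −F gives Δ = (0.4333, -2.4500).
Then the next iterate is (x₁, x₂)₁ = (-0.0667, 0.5500).
Round to (-0.0667, 0.5500) and repeat: F = (1.159656, -0.575036), J = [[3.6618, -2.053260], [-0.595980, -2.108834]].
Δ = (-0.4054, -0.1581), so (x₁, x₂)₂ = (-0.4721, 0.3919).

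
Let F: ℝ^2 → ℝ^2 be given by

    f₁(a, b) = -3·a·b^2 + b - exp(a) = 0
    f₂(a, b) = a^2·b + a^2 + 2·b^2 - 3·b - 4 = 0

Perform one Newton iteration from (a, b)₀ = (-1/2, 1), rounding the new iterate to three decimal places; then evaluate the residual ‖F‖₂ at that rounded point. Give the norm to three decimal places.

431.215

At (-1/2, 1): F = (1.89347, -4.500).
Jacobian J = [[-3·b^2 - exp(a), -6·a·b + 1], [2·a·b + 2·a, a^2 + 4·b - 3]].
At the point, J = [[-3.60653, 4.000], [-2.000, 1.250]] (det J = 3.49184).
Solving J·Δ = −F gives Δ = (-5.833, -5.732).
Then the next iterate is (a, b)₁ = (-6.333, -4.732).
Re-evaluating at (-6.333, -4.732): F = (420.68849, -94.69926), so ‖F‖₂ = 431.215.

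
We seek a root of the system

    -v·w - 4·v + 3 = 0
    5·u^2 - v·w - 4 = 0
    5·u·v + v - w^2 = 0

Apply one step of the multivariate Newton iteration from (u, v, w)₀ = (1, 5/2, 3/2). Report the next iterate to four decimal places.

(1.0237, 0.4408, 1.7303)

At (1, 5/2, 3/2): F = (-10.7500, -2.7500, 12.7500).
Jacobian J = [[0, -w - 4, -v], [10·u, -w, -v], [5·v, 5·u + 1, -2·w]].
At the point, J = [[0.0000, -5.5000, -2.5000], [10.0000, -1.5000, -2.5000], [12.5000, 6.0000, -3.0000]] (det J = -190.0000).
Solving J·Δ = −F gives Δ = (0.0237, -2.0592, 0.2303).
Then the next iterate is (u, v, w)₁ = (1.0237, 0.4408, 1.7303).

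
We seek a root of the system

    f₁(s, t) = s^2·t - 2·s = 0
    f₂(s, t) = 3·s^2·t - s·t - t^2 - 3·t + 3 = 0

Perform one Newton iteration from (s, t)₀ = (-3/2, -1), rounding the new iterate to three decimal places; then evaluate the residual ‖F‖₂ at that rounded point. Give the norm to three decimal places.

At (-3/2, -1): F = (0.750, -3.250).
Jacobian J = [[2·s·t - 2, s^2], [6·s·t - t, 3·s^2 - s - 2·t - 3]].
At the point, J = [[1.000, 2.250], [10.000, 7.250]] (det J = -15.250).
Solving J·Δ = −F gives Δ = (0.836, -0.705).
Then the next iterate is (s, t)₁ = (-0.664, -1.705).
Re-evaluating at (-0.664, -1.705): F = (0.57627, 1.82067), so ‖F‖₂ = 1.910.

1.910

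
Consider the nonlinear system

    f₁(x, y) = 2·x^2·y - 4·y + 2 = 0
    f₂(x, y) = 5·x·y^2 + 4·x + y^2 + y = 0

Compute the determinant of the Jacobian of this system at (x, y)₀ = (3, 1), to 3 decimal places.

270.000

J = [[4·x·y, 2·x^2 - 4], [5·y^2 + 4, 10·x·y + 2·y + 1]].
At the point, J = [[12.000, 14.000], [9.000, 33.000]].
det J = 270.000.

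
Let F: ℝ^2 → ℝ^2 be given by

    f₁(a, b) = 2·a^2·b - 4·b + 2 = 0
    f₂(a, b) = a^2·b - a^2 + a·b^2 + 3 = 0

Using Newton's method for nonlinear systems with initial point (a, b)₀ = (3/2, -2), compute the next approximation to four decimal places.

(1.6026, -1.5368)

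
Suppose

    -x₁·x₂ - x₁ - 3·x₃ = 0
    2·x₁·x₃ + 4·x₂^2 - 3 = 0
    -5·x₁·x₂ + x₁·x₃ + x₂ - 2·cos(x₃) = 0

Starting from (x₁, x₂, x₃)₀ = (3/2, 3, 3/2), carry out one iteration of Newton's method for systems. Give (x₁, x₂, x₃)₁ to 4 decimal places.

At (3/2, 3, 3/2): F = (-10.5000, 37.5000, -17.391474).
Jacobian J = [[-x₂ - 1, -x₁, -3], [2·x₃, 8·x₂, 2·x₁], [-5·x₂ + x₃, -5·x₁ + 1, x₁ + 2·sin(x₃)]].
At the point, J = [[-4.0000, -1.5000, -3.0000], [3.0000, 24.0000, 3.0000], [-13.5000, -6.5000, 3.494990]] (det J = -1250.541583).
Solving J·Δ = −F gives Δ = (-1.0648, -1.2473, -1.4566).
Then the next iterate is (x₁, x₂, x₃)₁ = (0.4352, 1.7527, 0.0434).

(0.4352, 1.7527, 0.0434)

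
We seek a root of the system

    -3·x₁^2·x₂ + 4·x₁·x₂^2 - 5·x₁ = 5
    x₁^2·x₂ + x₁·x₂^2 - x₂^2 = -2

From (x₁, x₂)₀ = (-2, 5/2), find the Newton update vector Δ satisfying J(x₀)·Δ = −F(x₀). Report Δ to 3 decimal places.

(0.636, -0.831)

At (-2, 5/2): F = (-75.000, -6.750).
Jacobian J = [[-6·x₁·x₂ + 4·x₂^2 - 5, -3·x₁^2 + 8·x₁·x₂], [2·x₁·x₂ + x₂^2, x₁^2 + 2·x₁·x₂ - 2·x₂]].
At the point, J = [[50.000, -52.000], [-3.750, -11.000]] (det J = -745.000).
Solving J·Δ = −F gives Δ = (0.636, -0.831).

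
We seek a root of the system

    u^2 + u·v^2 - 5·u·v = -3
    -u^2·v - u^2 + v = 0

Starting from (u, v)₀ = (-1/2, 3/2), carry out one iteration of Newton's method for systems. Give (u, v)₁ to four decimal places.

At (-1/2, 3/2): F = (5.8750, 0.8750).
Jacobian J = [[2·u + v^2 - 5·v, 2·u·v - 5·u], [-2·u·v - 2·u, -u^2 + 1]].
At the point, J = [[-6.2500, 1.0000], [2.5000, 0.7500]] (det J = -7.1875).
Solving J·Δ = −F gives Δ = (0.4913, -2.8043).
Then the next iterate is (u, v)₁ = (-0.0087, -1.3043).

(-0.0087, -1.3043)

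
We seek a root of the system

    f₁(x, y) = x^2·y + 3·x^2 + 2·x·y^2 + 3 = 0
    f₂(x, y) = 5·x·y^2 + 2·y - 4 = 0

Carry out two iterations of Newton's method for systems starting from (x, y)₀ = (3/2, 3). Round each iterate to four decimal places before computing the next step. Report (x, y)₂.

(-0.0372, 2.3241)

At (3/2, 3): F = (43.5000, 69.5000).
Jacobian J = [[2·x·y + 6·x + 2·y^2, x^2 + 4·x·y], [5·y^2, 10·x·y + 2]].
At the point, J = [[36.0000, 20.2500], [45.0000, 47.0000]] (det J = 780.7500).
Solving J·Δ = −F gives Δ = (-0.8160, -0.6974).
Then the next iterate is (x, y)₁ = (0.6840, 2.3026).
Round to (0.6840, 2.3026) and repeat: F = (12.733944, 18.737926), J = [[17.857890, 6.767770], [26.509834, 17.749784]].
Δ = (-0.7212, 0.0215), so (x, y)₂ = (-0.0372, 2.3241).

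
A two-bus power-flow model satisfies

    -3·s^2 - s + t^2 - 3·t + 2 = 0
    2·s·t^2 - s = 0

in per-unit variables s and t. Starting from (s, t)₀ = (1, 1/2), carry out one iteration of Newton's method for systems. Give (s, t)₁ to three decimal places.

At (1, 1/2): F = (-3.250, -0.500).
Jacobian J = [[-6·s - 1, 2·t - 3], [2·t^2 - 1, 4·s·t]].
At the point, J = [[-7.000, -2.000], [-0.500, 2.000]] (det J = -15.000).
Solving J·Δ = −F gives Δ = (-0.500, 0.125).
Then the next iterate is (s, t)₁ = (0.500, 0.625).

(0.500, 0.625)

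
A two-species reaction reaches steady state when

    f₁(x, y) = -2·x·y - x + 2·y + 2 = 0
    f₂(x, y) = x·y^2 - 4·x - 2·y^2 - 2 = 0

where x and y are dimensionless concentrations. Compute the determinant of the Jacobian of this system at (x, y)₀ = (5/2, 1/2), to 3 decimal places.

-12.250

J = [[-2·y - 1, -2·x + 2], [y^2 - 4, 2·x·y - 4·y]].
At the point, J = [[-2.000, -3.000], [-3.750, 0.500]].
det J = -12.250.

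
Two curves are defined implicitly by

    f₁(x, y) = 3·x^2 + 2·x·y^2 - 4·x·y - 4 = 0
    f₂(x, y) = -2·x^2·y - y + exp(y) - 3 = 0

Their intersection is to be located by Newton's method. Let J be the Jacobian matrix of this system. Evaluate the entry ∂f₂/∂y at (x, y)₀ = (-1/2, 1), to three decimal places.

1.218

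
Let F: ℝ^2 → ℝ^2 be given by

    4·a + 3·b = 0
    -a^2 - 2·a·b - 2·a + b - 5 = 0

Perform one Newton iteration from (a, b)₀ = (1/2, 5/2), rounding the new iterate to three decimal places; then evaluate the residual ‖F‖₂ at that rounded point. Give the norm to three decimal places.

At (1/2, 5/2): F = (9.500, -6.250).
Jacobian J = [[4, 3], [-2·a - 2·b - 2, -2·a + 1]].
At the point, J = [[4.000, 3.000], [-8.000, 0.000]] (det J = 24.000).
Solving J·Δ = −F gives Δ = (-0.781, -2.125).
Then the next iterate is (a, b)₁ = (-0.281, 0.375).
Re-evaluating at (-0.281, 0.375): F = (0.001, -3.93121), so ‖F‖₂ = 3.931.

3.931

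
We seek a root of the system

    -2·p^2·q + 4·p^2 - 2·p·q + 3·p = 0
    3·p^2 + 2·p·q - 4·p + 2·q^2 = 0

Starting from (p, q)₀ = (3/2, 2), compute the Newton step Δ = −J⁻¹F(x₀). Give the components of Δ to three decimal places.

(-1.666, 0.022)

At (3/2, 2): F = (-1.500, 14.750).
Jacobian J = [[-4·p·q + 8·p - 2·q + 3, -2·p^2 - 2·p], [6·p + 2·q - 4, 2·p + 4·q]].
At the point, J = [[-1.000, -7.500], [9.000, 11.000]] (det J = 56.500).
Solving J·Δ = −F gives Δ = (-1.666, 0.022).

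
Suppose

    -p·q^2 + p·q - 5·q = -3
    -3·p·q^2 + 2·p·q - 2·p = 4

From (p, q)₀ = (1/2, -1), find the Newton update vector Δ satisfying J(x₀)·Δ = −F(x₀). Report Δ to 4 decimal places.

(0.0538, 1.9692)

At (1/2, -1): F = (7.0000, -7.5000).
Jacobian J = [[-q^2 + q, -2·p·q + p - 5], [-3·q^2 + 2·q - 2, -6·p·q + 2·p]].
At the point, J = [[-2.0000, -3.5000], [-7.0000, 4.0000]] (det J = -32.5000).
Solving J·Δ = −F gives Δ = (0.0538, 1.9692).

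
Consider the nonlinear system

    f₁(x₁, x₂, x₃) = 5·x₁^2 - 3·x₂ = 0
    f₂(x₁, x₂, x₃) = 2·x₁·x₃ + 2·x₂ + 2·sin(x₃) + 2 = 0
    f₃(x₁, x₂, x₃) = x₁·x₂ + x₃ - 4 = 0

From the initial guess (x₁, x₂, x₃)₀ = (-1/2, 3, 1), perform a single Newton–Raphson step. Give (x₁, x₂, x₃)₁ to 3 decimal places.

At (-1/2, 3, 1): F = (-7.750, 8.68294, -4.500).
Jacobian J = [[10·x₁, -3, 0], [2·x₃, 2, 2·x₁ + 2·cos(x₃)], [x₂, x₁, 1]].
At the point, J = [[-5.000, -3.000, 0.000], [2.000, 2.000, 0.08060], [3.000, -0.500, 1.000]] (det J = -4.92695).
Solving J·Δ = −F gives Δ = (2.299, -6.414, -5.603).
Then the next iterate is (x₁, x₂, x₃)₁ = (1.799, -3.414, -4.603).

(1.799, -3.414, -4.603)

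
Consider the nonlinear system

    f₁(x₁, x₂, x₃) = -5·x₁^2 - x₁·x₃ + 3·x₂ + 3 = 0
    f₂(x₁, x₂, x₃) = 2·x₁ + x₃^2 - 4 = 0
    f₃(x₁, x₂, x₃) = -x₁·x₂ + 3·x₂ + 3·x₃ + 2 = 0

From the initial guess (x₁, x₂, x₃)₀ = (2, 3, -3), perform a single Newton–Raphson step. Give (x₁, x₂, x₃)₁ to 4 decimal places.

(1.4429, 1.3857, -1.6857)

At (2, 3, -3): F = (-2.0000, 9.0000, -4.0000).
Jacobian J = [[-10·x₁ - x₃, 3, -x₁], [2, 0, 2·x₃], [-x₂, -x₁ + 3, 3]].
At the point, J = [[-17.0000, 3.0000, -2.0000], [2.0000, 0.0000, -6.0000], [-3.0000, 1.0000, 3.0000]] (det J = -70.0000).
Solving J·Δ = −F gives Δ = (-0.5571, -1.6143, 1.3143).
Then the next iterate is (x₁, x₂, x₃)₁ = (1.4429, 1.3857, -1.6857).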